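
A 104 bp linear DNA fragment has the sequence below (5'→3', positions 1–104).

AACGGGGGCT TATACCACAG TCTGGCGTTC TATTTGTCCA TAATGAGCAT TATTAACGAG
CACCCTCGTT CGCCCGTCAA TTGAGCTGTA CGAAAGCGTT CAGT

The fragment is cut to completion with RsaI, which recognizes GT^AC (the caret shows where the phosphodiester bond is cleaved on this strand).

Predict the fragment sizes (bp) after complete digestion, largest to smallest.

89, 15 bp

The RsaI site (GTAC) starts at position 88.
RsaI cuts after base 2 of each site, so after position 89.
Linear molecule, 1 cut → 2 fragments:
  1–89 → 89 bp
  90–104 → 15 bp
Sorted largest to smallest: 89, 15 bp.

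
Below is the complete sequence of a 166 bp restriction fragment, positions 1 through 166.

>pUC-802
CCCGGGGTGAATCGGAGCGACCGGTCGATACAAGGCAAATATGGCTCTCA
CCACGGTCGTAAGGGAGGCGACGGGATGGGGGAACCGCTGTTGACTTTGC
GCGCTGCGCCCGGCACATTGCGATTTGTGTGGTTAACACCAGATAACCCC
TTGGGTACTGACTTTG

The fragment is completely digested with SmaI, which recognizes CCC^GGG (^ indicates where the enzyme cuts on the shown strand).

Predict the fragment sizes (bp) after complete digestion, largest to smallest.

The SmaI site (CCCGGG) starts at position 1.
SmaI cuts after base 3 of each site, so after position 3.
Linear molecule, 1 cut → 2 fragments:
  1–3 → 3 bp
  4–166 → 163 bp
Sorted largest to smallest: 163, 3 bp.

163, 3 bp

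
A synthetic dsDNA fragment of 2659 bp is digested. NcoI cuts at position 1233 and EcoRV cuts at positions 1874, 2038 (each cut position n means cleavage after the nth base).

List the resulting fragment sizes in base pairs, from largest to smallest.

1233, 641, 621, 164 bp

Combined cut positions (sorted): 1233, 1874, 2038.
Linear molecule, 3 cuts → 4 fragments:
  1233 − 0 = 1233 bp
  1874 − 1233 = 641 bp
  2038 − 1874 = 164 bp
  2659 − 2038 = 621 bp
Sorted largest to smallest: 1233, 641, 621, 164 bp.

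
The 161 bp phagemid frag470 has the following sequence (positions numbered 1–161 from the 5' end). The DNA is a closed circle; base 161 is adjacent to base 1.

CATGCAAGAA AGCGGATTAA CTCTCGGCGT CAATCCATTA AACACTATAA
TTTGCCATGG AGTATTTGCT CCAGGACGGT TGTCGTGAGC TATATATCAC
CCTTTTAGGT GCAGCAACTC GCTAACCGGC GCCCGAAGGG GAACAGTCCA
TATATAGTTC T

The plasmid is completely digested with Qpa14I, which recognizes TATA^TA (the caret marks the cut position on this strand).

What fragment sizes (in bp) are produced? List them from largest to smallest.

Qpa14I sites (TATATA) start at positions 91, 151.
Qpa14I cuts after base 4 of each site, so after positions 94, 154.
Circular molecule, 2 cuts → 2 fragments:
  95–154 → 60 bp
  155–161 then 1–94 → 7 + 94 = 101 bp
Sorted largest to smallest: 101, 60 bp.

101, 60 bp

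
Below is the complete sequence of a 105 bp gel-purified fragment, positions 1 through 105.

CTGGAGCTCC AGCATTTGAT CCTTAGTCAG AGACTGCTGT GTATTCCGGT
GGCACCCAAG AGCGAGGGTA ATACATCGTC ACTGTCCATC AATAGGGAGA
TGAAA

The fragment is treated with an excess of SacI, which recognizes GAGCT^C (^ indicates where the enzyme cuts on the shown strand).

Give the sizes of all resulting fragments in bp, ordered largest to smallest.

The SacI site (GAGCTC) starts at position 4.
SacI cuts after base 5 of each site (before the last base), so after position 8.
Linear molecule, 1 cut → 2 fragments:
  1–8 → 8 bp
  9–105 → 97 bp
Sorted largest to smallest: 97, 8 bp.

97, 8 bp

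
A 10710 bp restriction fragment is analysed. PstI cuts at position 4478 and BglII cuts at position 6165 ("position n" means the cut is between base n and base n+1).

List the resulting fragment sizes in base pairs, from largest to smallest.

Combined cut positions (sorted): 4478, 6165.
Linear molecule, 2 cuts → 3 fragments:
  4478 − 0 = 4478 bp
  6165 − 4478 = 1687 bp
  10710 − 6165 = 4545 bp
Sorted largest to smallest: 4545, 4478, 1687 bp.

4545, 4478, 1687 bp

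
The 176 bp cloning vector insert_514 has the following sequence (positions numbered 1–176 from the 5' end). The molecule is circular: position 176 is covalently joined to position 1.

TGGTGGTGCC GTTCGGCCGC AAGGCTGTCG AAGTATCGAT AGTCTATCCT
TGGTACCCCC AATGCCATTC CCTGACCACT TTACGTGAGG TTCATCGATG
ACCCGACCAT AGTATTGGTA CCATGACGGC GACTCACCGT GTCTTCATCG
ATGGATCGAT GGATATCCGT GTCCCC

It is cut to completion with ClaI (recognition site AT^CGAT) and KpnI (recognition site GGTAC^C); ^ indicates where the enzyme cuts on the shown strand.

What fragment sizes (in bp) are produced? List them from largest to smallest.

56, 39, 27, 26, 20, 8 bp

ClaI sites (ATCGAT) start at positions 35, 94, 147, 155.
ClaI cuts after base 2 of each site, so after positions 36, 95, 148, 156.
KpnI sites (GGTACC) start at positions 52, 117.
KpnI cuts after base 5 of each site (before the last base), so after positions 56, 121.
Combined cut positions: 36, 56, 95, 121, 148, 156.
Circular molecule, 6 cuts → 6 fragments:
  37–56 → 20 bp
  57–95 → 39 bp
  96–121 → 26 bp
  122–148 → 27 bp
  149–156 → 8 bp
  157–176 then 1–36 → 20 + 36 = 56 bp
Sorted largest to smallest: 56, 39, 27, 26, 20, 8 bp.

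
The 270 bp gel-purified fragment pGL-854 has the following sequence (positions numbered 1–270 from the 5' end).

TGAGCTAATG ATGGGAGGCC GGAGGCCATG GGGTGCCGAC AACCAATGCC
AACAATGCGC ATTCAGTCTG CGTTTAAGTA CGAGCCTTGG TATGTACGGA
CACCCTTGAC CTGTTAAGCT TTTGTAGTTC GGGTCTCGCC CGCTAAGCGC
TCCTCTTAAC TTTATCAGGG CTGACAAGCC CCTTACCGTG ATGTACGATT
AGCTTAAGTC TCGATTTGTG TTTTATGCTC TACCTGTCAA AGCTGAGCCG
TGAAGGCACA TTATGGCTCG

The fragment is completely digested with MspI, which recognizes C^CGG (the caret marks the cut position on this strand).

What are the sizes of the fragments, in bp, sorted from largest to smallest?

251, 19 bp

The MspI site (CCGG) starts at position 19.
MspI cuts after the first base of each site, so after position 19.
Linear molecule, 1 cut → 2 fragments:
  1–19 → 19 bp
  20–270 → 251 bp
Sorted largest to smallest: 251, 19 bp.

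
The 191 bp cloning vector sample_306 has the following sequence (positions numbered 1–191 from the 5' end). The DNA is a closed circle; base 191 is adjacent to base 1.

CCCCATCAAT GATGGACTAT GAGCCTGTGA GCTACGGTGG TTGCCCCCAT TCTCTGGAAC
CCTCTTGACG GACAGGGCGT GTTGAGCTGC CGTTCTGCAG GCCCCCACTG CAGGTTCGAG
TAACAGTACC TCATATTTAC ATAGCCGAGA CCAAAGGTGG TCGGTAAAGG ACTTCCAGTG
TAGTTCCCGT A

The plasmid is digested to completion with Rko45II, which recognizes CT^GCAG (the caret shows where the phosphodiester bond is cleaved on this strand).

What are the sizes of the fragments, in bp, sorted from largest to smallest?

Rko45II sites (CTGCAG) start at positions 95, 108.
Rko45II cuts after base 2 of each site, so after positions 96, 109.
Circular molecule, 2 cuts → 2 fragments:
  97–109 → 13 bp
  110–191 then 1–96 → 82 + 96 = 178 bp
Sorted largest to smallest: 178, 13 bp.

178, 13 bp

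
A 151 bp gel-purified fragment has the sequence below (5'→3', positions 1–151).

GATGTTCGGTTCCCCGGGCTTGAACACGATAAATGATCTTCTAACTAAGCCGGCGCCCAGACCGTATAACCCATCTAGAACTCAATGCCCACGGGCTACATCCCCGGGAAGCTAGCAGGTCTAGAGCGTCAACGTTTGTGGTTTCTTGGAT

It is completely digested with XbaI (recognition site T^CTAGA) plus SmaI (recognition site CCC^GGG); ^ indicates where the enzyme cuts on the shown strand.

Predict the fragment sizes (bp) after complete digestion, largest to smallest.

XbaI sites (TCTAGA) start at positions 74, 120.
XbaI cuts after the first base of each site, so after positions 74, 120.
SmaI sites (CCCGGG) start at positions 13, 103.
SmaI cuts after base 3 of each site, so after positions 15, 105.
Combined cut positions: 15, 74, 105, 120.
Linear molecule, 4 cuts → 5 fragments:
  1–15 → 15 bp
  16–74 → 59 bp
  75–105 → 31 bp
  106–120 → 15 bp
  121–151 → 31 bp
Sorted largest to smallest: 59, 31, 31, 15, 15 bp.

59, 31, 31, 15, 15 bp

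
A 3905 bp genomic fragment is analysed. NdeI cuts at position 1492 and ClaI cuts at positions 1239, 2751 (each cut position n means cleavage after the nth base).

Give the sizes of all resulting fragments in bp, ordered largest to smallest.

1259, 1239, 1154, 253 bp

Combined cut positions (sorted): 1239, 1492, 2751.
Linear molecule, 3 cuts → 4 fragments:
  1239 − 0 = 1239 bp
  1492 − 1239 = 253 bp
  2751 − 1492 = 1259 bp
  3905 − 2751 = 1154 bp
Sorted largest to smallest: 1259, 1239, 1154, 253 bp.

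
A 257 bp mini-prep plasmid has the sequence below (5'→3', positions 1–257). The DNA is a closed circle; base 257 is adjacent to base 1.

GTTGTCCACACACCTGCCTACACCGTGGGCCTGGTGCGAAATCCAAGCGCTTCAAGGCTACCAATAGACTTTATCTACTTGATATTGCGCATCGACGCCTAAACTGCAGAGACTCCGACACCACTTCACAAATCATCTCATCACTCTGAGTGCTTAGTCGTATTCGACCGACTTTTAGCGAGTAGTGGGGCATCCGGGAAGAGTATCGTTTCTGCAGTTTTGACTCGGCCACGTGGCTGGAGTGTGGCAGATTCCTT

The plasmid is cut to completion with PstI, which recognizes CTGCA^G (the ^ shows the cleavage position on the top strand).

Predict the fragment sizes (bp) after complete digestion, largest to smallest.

PstI sites (CTGCAG) start at positions 104, 212.
PstI cuts after base 5 of each site (before the last base), so after positions 108, 216.
Circular molecule, 2 cuts → 2 fragments:
  109–216 → 108 bp
  217–257 then 1–108 → 41 + 108 = 149 bp
Sorted largest to smallest: 149, 108 bp.

149, 108 bp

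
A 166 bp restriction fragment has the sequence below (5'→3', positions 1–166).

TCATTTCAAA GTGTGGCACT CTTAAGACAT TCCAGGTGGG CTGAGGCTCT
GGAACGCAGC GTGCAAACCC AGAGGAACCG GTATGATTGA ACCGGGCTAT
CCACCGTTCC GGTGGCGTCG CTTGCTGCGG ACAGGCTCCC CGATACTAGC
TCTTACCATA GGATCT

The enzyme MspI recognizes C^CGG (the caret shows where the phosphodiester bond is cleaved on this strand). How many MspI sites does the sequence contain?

CCGG occurs starting at positions 78, 92, 109.
MspI cuts at 3 sites.

3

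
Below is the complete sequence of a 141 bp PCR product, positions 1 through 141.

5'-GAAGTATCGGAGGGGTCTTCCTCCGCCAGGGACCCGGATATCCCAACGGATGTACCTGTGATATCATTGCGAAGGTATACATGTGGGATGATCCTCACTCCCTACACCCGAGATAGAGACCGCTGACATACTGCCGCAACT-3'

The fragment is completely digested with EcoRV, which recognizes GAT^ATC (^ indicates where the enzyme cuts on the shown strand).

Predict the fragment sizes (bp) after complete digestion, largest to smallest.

79, 39, 23 bp

EcoRV sites (GATATC) start at positions 37, 60.
EcoRV cuts after base 3 of each site, so after positions 39, 62.
Linear molecule, 2 cuts → 3 fragments:
  1–39 → 39 bp
  40–62 → 23 bp
  63–141 → 79 bp
Sorted largest to smallest: 79, 39, 23 bp.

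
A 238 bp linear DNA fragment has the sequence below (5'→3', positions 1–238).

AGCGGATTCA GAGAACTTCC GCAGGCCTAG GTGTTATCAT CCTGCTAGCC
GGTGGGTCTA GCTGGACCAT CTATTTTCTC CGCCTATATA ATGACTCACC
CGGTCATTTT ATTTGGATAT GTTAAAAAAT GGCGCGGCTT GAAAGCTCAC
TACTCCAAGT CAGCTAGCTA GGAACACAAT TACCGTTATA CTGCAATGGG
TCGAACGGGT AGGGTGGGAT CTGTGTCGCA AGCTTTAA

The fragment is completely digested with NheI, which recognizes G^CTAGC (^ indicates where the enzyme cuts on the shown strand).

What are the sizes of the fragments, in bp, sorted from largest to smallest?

119, 75, 44 bp

NheI sites (GCTAGC) start at positions 44, 163.
NheI cuts after the first base of each site, so after positions 44, 163.
Linear molecule, 2 cuts → 3 fragments:
  1–44 → 44 bp
  45–163 → 119 bp
  164–238 → 75 bp
Sorted largest to smallest: 119, 75, 44 bp.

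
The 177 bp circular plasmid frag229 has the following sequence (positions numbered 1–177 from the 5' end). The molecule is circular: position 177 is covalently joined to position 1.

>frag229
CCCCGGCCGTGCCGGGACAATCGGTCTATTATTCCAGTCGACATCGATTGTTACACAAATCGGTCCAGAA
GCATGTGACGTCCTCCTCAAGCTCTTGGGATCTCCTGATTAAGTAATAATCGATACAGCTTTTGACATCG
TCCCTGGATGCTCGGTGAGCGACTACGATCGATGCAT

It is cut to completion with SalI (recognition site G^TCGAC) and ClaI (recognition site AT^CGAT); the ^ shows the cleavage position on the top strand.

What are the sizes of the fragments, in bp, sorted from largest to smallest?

The SalI site (GTCGAC) starts at position 37.
SalI cuts after the first base of each site, so after position 37.
ClaI sites (ATCGAT) start at positions 43, 119, 168.
ClaI cuts after base 2 of each site, so after positions 44, 120, 169.
Combined cut positions: 37, 44, 120, 169.
Circular molecule, 4 cuts → 4 fragments:
  38–44 → 7 bp
  45–120 → 76 bp
  121–169 → 49 bp
  170–177 then 1–37 → 8 + 37 = 45 bp
Sorted largest to smallest: 76, 49, 45, 7 bp.

76, 49, 45, 7 bp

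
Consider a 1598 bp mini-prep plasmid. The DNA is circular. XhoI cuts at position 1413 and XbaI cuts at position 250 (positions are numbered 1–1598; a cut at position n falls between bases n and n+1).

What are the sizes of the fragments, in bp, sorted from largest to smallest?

1163, 435 bp

Combined cut positions (sorted): 250, 1413.
Circular molecule, 2 cuts → 2 fragments:
  1413 − 250 = 1163 bp
  wrap: 1598 − 1413 + 250 = 435 bp
Sorted largest to smallest: 1163, 435 bp.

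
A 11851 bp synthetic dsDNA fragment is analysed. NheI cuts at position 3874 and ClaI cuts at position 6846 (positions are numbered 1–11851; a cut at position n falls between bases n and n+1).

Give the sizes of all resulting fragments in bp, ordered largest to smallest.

5005, 3874, 2972 bp

Combined cut positions (sorted): 3874, 6846.
Linear molecule, 2 cuts → 3 fragments:
  3874 − 0 = 3874 bp
  6846 − 3874 = 2972 bp
  11851 − 6846 = 5005 bp
Sorted largest to smallest: 5005, 3874, 2972 bp.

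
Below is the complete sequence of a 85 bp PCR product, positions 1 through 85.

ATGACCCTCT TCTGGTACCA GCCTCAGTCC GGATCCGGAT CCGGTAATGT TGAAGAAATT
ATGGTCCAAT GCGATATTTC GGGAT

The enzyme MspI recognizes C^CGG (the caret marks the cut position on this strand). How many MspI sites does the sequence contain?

CCGG occurs starting at positions 29, 35, 41.
MspI cuts at 3 sites.

3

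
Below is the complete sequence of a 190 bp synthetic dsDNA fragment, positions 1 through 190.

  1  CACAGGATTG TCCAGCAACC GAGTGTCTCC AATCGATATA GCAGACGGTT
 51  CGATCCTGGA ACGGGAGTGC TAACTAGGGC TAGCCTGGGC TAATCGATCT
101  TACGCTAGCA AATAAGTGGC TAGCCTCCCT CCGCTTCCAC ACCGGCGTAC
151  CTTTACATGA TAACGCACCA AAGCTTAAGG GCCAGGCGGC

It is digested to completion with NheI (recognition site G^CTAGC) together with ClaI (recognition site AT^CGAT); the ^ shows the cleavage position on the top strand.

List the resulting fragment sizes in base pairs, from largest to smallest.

71, 46, 33, 15, 15, 10 bp

NheI sites (GCTAGC) start at positions 79, 104, 119.
NheI cuts after the first base of each site, so after positions 79, 104, 119.
ClaI sites (ATCGAT) start at positions 32, 93.
ClaI cuts after base 2 of each site, so after positions 33, 94.
Combined cut positions: 33, 79, 94, 104, 119.
Linear molecule, 5 cuts → 6 fragments:
  1–33 → 33 bp
  34–79 → 46 bp
  80–94 → 15 bp
  95–104 → 10 bp
  105–119 → 15 bp
  120–190 → 71 bp
Sorted largest to smallest: 71, 46, 33, 15, 15, 10 bp.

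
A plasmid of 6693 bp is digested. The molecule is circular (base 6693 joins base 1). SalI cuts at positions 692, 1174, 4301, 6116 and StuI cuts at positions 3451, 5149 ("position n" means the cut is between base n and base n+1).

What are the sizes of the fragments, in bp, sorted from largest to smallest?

2277, 1269, 967, 850, 848, 482 bp

Combined cut positions (sorted): 692, 1174, 3451, 4301, 5149, 6116.
Circular molecule, 6 cuts → 6 fragments:
  1174 − 692 = 482 bp
  3451 − 1174 = 2277 bp
  4301 − 3451 = 850 bp
  5149 − 4301 = 848 bp
  6116 − 5149 = 967 bp
  wrap: 6693 − 6116 + 692 = 1269 bp
Sorted largest to smallest: 2277, 1269, 967, 850, 848, 482 bp.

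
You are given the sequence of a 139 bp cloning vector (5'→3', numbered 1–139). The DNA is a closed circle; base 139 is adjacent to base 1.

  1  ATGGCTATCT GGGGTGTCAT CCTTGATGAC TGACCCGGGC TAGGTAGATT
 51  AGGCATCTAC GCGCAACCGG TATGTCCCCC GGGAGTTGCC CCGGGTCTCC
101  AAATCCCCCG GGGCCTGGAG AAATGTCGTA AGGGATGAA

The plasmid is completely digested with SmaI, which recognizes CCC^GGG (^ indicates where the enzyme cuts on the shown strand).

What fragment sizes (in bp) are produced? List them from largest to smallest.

SmaI sites (CCCGGG) start at positions 34, 78, 90, 107.
SmaI cuts after base 3 of each site, so after positions 36, 80, 92, 109.
Circular molecule, 4 cuts → 4 fragments:
  37–80 → 44 bp
  81–92 → 12 bp
  93–109 → 17 bp
  110–139 then 1–36 → 30 + 36 = 66 bp
Sorted largest to smallest: 66, 44, 17, 12 bp.

66, 44, 17, 12 bp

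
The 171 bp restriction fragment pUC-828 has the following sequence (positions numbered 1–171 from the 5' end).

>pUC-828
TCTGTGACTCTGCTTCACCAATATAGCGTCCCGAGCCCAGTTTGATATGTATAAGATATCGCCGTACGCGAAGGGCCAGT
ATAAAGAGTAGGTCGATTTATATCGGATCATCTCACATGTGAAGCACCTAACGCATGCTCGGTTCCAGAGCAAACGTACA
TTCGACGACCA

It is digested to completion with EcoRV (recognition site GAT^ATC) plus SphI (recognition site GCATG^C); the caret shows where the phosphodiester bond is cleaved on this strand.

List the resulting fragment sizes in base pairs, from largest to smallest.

80, 57, 34 bp

The EcoRV site (GATATC) starts at position 55.
EcoRV cuts after base 3 of each site, so after position 57.
The SphI site (GCATGC) starts at position 133.
SphI cuts after base 5 of each site (before the last base), so after position 137.
Combined cut positions: 57, 137.
Linear molecule, 2 cuts → 3 fragments:
  1–57 → 57 bp
  58–137 → 80 bp
  138–171 → 34 bp
Sorted largest to smallest: 80, 57, 34 bp.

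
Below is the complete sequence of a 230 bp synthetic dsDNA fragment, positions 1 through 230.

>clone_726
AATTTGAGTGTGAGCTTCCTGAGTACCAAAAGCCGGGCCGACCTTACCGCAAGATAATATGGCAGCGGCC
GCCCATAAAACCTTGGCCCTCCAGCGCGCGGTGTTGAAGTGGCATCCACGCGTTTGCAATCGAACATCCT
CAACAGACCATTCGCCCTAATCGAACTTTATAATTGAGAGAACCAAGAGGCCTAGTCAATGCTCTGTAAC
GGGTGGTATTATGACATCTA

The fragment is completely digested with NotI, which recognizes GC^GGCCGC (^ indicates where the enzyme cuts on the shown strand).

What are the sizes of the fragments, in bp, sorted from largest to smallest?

The NotI site (GCGGCCGC) starts at position 65.
NotI cuts after base 2 of each site, so after position 66.
Linear molecule, 1 cut → 2 fragments:
  1–66 → 66 bp
  67–230 → 164 bp
Sorted largest to smallest: 164, 66 bp.

164, 66 bp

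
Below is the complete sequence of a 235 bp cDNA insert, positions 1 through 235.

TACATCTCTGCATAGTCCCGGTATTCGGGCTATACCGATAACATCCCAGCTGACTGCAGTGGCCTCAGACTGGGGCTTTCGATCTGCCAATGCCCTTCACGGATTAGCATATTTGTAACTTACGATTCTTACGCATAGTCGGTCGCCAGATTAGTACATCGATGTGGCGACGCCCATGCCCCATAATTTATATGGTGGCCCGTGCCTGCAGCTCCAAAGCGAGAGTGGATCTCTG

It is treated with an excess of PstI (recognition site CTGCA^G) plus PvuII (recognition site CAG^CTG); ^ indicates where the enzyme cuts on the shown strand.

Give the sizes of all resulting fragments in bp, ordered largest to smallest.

152, 49, 25, 9 bp

PstI sites (CTGCAG) start at positions 54, 206.
PstI cuts after base 5 of each site (before the last base), so after positions 58, 210.
The PvuII site (CAGCTG) starts at position 47.
PvuII cuts after base 3 of each site, so after position 49.
Combined cut positions: 49, 58, 210.
Linear molecule, 3 cuts → 4 fragments:
  1–49 → 49 bp
  50–58 → 9 bp
  59–210 → 152 bp
  211–235 → 25 bp
Sorted largest to smallest: 152, 49, 25, 9 bp.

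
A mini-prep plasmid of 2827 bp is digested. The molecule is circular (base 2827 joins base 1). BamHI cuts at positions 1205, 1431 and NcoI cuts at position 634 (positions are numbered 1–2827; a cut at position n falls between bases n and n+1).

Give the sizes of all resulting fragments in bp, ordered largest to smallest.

Combined cut positions (sorted): 634, 1205, 1431.
Circular molecule, 3 cuts → 3 fragments:
  1205 − 634 = 571 bp
  1431 − 1205 = 226 bp
  wrap: 2827 − 1431 + 634 = 2030 bp
Sorted largest to smallest: 2030, 571, 226 bp.

2030, 571, 226 bp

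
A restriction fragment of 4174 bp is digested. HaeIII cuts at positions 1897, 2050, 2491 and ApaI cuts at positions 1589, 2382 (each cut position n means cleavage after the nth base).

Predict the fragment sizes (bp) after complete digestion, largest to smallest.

1683, 1589, 332, 308, 153, 109 bp

Combined cut positions (sorted): 1589, 1897, 2050, 2382, 2491.
Linear molecule, 5 cuts → 6 fragments:
  1589 − 0 = 1589 bp
  1897 − 1589 = 308 bp
  2050 − 1897 = 153 bp
  2382 − 2050 = 332 bp
  2491 − 2382 = 109 bp
  4174 − 2491 = 1683 bp
Sorted largest to smallest: 1683, 1589, 332, 308, 153, 109 bp.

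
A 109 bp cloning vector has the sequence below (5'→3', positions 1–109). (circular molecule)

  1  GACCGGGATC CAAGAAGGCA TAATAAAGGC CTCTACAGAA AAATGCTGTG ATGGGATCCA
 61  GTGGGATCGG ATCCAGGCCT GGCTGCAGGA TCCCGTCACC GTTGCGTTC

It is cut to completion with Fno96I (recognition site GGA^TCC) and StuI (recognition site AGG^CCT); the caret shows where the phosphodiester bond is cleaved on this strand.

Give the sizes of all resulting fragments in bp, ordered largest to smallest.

Fno96I sites (GGATCC) start at positions 6, 54, 69, 88.
Fno96I cuts after base 3 of each site, so after positions 8, 56, 71, 90.
StuI sites (AGGCCT) start at positions 27, 75.
StuI cuts after base 3 of each site, so after positions 29, 77.
Combined cut positions: 8, 29, 56, 71, 77, 90.
Circular molecule, 6 cuts → 6 fragments:
  9–29 → 21 bp
  30–56 → 27 bp
  57–71 → 15 bp
  72–77 → 6 bp
  78–90 → 13 bp
  91–109 then 1–8 → 19 + 8 = 27 bp
Sorted largest to smallest: 27, 27, 21, 15, 13, 6 bp.

27, 27, 21, 15, 13, 6 bp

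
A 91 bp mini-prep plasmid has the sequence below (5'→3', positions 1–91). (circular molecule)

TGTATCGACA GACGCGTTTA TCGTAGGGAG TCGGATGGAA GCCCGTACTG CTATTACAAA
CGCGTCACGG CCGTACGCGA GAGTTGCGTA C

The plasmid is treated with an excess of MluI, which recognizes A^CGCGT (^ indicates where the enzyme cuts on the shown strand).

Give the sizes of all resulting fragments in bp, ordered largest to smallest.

48, 43 bp

MluI sites (ACGCGT) start at positions 12, 60.
MluI cuts after the first base of each site, so after positions 12, 60.
Circular molecule, 2 cuts → 2 fragments:
  13–60 → 48 bp
  61–91 then 1–12 → 31 + 12 = 43 bp
Sorted largest to smallest: 48, 43 bp.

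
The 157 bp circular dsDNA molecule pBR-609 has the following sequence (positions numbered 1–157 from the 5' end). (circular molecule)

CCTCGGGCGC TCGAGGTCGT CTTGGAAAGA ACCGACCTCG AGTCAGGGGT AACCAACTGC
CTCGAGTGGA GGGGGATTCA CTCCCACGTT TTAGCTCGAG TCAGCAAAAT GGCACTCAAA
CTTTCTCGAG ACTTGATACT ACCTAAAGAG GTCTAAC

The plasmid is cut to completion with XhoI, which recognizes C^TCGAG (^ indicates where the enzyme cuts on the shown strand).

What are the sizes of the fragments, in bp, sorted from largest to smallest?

XhoI sites (CTCGAG) start at positions 10, 37, 61, 95, 125.
XhoI cuts after the first base of each site, so after positions 10, 37, 61, 95, 125.
Circular molecule, 5 cuts → 5 fragments:
  11–37 → 27 bp
  38–61 → 24 bp
  62–95 → 34 bp
  96–125 → 30 bp
  126–157 then 1–10 → 32 + 10 = 42 bp
Sorted largest to smallest: 42, 34, 30, 27, 24 bp.

42, 34, 30, 27, 24 bp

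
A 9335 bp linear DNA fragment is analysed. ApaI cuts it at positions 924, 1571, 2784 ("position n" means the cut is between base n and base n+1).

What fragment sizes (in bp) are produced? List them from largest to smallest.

Linear molecule, 3 cuts → 4 fragments:
  924 − 0 = 924 bp
  1571 − 924 = 647 bp
  2784 − 1571 = 1213 bp
  9335 − 2784 = 6551 bp
Sorted largest to smallest: 6551, 1213, 924, 647 bp.

6551, 1213, 924, 647 bp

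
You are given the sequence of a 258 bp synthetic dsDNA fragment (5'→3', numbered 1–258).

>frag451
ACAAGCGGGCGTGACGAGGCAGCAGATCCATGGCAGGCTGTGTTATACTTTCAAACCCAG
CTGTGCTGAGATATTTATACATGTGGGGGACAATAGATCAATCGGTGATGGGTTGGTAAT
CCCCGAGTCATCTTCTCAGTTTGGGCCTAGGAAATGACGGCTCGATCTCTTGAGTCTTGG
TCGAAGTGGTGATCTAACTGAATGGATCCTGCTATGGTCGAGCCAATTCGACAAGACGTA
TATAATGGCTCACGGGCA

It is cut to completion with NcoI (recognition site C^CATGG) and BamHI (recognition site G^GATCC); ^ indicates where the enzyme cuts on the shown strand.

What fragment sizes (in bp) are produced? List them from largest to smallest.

The NcoI site (CCATGG) starts at position 28.
NcoI cuts after the first base of each site, so after position 28.
The BamHI site (GGATCC) starts at position 204.
BamHI cuts after the first base of each site, so after position 204.
Combined cut positions: 28, 204.
Linear molecule, 2 cuts → 3 fragments:
  1–28 → 28 bp
  29–204 → 176 bp
  205–258 → 54 bp
Sorted largest to smallest: 176, 54, 28 bp.

176, 54, 28 bp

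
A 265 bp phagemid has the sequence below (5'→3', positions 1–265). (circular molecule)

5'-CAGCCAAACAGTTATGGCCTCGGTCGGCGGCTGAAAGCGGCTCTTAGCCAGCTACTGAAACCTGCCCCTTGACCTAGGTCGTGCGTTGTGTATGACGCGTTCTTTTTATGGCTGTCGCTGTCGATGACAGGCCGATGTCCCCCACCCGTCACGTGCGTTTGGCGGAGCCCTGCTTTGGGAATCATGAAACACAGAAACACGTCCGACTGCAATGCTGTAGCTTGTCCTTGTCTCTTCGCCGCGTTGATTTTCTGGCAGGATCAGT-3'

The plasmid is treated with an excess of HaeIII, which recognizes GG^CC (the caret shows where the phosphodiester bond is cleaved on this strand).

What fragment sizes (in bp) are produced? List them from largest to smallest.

HaeIII sites (GGCC) start at positions 16, 130.
HaeIII cuts after base 2 of each site, so after positions 17, 131.
Circular molecule, 2 cuts → 2 fragments:
  18–131 → 114 bp
  132–265 then 1–17 → 134 + 17 = 151 bp
Sorted largest to smallest: 151, 114 bp.

151, 114 bp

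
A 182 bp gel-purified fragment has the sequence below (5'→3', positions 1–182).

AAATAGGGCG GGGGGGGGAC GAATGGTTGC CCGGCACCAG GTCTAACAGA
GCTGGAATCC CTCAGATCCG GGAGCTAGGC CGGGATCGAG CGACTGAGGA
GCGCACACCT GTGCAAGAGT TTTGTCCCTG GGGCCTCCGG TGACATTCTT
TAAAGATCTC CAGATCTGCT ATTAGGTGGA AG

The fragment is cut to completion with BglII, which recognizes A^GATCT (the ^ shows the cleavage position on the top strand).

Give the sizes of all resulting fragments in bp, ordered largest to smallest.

BglII sites (AGATCT) start at positions 154, 162.
BglII cuts after the first base of each site, so after positions 154, 162.
Linear molecule, 2 cuts → 3 fragments:
  1–154 → 154 bp
  155–162 → 8 bp
  163–182 → 20 bp
Sorted largest to smallest: 154, 20, 8 bp.

154, 20, 8 bp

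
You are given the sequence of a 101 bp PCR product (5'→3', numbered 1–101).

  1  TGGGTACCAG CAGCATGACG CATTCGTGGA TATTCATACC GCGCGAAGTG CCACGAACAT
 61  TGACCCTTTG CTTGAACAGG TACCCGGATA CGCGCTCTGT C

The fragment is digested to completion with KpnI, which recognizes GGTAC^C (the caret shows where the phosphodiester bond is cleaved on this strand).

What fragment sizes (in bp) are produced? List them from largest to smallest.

KpnI sites (GGTACC) start at positions 3, 79.
KpnI cuts after base 5 of each site (before the last base), so after positions 7, 83.
Linear molecule, 2 cuts → 3 fragments:
  1–7 → 7 bp
  8–83 → 76 bp
  84–101 → 18 bp
Sorted largest to smallest: 76, 18, 7 bp.

76, 18, 7 bp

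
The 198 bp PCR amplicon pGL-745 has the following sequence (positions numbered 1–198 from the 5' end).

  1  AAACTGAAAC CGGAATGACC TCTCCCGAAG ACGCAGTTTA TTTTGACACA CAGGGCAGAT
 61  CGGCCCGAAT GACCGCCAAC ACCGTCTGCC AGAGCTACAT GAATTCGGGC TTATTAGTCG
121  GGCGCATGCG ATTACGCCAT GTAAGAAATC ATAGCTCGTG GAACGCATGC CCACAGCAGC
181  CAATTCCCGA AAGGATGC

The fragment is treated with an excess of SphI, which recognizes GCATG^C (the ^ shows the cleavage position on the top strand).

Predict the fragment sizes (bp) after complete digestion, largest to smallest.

SphI sites (GCATGC) start at positions 124, 165.
SphI cuts after base 5 of each site (before the last base), so after positions 128, 169.
Linear molecule, 2 cuts → 3 fragments:
  1–128 → 128 bp
  129–169 → 41 bp
  170–198 → 29 bp
Sorted largest to smallest: 128, 41, 29 bp.

128, 41, 29 bp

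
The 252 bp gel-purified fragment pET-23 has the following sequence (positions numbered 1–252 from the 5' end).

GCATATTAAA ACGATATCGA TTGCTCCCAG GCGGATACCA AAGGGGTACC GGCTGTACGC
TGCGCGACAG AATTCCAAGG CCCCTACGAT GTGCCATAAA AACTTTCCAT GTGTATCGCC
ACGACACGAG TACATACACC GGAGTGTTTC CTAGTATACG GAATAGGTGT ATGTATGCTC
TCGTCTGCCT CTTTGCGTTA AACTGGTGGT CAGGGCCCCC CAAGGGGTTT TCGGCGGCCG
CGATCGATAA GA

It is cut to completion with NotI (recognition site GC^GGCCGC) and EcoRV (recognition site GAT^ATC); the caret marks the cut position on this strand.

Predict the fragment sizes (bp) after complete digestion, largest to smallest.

The NotI site (GCGGCCGC) starts at position 234.
NotI cuts after base 2 of each site, so after position 235.
The EcoRV site (GATATC) starts at position 13.
EcoRV cuts after base 3 of each site, so after position 15.
Combined cut positions: 15, 235.
Linear molecule, 2 cuts → 3 fragments:
  1–15 → 15 bp
  16–235 → 220 bp
  236–252 → 17 bp
Sorted largest to smallest: 220, 17, 15 bp.

220, 17, 15 bp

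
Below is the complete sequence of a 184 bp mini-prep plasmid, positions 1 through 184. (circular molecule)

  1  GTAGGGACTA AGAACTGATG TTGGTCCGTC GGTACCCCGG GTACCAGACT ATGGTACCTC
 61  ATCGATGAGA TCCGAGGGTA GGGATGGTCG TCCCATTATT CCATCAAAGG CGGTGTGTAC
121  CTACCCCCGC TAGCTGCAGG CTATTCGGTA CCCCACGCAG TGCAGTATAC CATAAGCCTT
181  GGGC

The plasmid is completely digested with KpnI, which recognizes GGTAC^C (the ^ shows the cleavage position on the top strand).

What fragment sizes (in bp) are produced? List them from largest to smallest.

94, 68, 13, 9 bp

KpnI sites (GGTACC) start at positions 31, 40, 53, 147.
KpnI cuts after base 5 of each site (before the last base), so after positions 35, 44, 57, 151.
Circular molecule, 4 cuts → 4 fragments:
  36–44 → 9 bp
  45–57 → 13 bp
  58–151 → 94 bp
  152–184 then 1–35 → 33 + 35 = 68 bp
Sorted largest to smallest: 94, 68, 13, 9 bp.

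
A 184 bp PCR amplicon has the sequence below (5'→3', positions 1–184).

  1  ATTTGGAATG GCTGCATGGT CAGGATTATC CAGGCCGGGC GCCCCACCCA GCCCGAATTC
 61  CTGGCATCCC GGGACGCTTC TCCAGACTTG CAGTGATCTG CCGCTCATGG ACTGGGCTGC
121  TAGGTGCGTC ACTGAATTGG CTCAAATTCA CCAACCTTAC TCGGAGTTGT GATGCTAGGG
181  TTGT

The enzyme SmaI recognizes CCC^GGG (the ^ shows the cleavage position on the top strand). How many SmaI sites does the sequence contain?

CCCGGG occurs starting at position 68.
SmaI cuts at 1 site.

1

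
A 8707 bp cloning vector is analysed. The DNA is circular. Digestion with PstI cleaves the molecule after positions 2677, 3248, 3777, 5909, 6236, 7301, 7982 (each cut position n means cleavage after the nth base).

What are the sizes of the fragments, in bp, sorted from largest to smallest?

Circular molecule, 7 cuts → 7 fragments:
  3248 − 2677 = 571 bp
  3777 − 3248 = 529 bp
  5909 − 3777 = 2132 bp
  6236 − 5909 = 327 bp
  7301 − 6236 = 1065 bp
  7982 − 7301 = 681 bp
  wrap: 8707 − 7982 + 2677 = 3402 bp
Sorted largest to smallest: 3402, 2132, 1065, 681, 571, 529, 327 bp.

3402, 2132, 1065, 681, 571, 529, 327 bp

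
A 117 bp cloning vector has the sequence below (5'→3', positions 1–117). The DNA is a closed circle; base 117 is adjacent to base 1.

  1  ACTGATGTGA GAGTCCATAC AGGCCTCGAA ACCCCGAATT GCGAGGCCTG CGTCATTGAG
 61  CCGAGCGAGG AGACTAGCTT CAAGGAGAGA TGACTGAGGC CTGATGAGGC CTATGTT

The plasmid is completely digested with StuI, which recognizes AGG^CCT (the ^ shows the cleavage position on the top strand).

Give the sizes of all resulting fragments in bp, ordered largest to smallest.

StuI sites (AGGCCT) start at positions 21, 44, 97, 107.
StuI cuts after base 3 of each site, so after positions 23, 46, 99, 109.
Circular molecule, 4 cuts → 4 fragments:
  24–46 → 23 bp
  47–99 → 53 bp
  100–109 → 10 bp
  110–117 then 1–23 → 8 + 23 = 31 bp
Sorted largest to smallest: 53, 31, 23, 10 bp.

53, 31, 23, 10 bp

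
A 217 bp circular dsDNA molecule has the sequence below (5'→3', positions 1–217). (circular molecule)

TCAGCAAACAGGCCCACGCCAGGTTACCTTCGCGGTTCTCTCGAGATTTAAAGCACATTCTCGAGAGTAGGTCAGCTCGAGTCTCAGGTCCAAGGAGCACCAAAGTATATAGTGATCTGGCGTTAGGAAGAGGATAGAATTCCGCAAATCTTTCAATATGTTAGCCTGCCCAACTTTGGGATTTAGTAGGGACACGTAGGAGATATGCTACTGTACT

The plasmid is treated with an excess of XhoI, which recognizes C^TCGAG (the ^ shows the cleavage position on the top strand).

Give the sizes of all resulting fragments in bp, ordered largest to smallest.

181, 20, 16 bp

XhoI sites (CTCGAG) start at positions 40, 60, 76.
XhoI cuts after the first base of each site, so after positions 40, 60, 76.
Circular molecule, 3 cuts → 3 fragments:
  41–60 → 20 bp
  61–76 → 16 bp
  77–217 then 1–40 → 141 + 40 = 181 bp
Sorted largest to smallest: 181, 20, 16 bp.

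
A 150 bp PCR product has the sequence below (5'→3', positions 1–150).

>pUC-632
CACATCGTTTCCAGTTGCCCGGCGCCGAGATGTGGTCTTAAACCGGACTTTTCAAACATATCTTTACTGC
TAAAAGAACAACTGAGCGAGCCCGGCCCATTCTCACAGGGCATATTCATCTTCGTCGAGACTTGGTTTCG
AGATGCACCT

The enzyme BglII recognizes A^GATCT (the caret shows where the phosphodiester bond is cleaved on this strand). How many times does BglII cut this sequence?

No occurrence of AGATCT is present in the sequence.
BglII does not cut: 0 sites.

0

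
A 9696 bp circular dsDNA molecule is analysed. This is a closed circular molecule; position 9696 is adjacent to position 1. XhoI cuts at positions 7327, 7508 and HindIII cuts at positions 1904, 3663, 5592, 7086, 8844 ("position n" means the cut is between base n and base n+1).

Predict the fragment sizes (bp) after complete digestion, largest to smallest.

Combined cut positions (sorted): 1904, 3663, 5592, 7086, 7327, 7508, 8844.
Circular molecule, 7 cuts → 7 fragments:
  3663 − 1904 = 1759 bp
  5592 − 3663 = 1929 bp
  7086 − 5592 = 1494 bp
  7327 − 7086 = 241 bp
  7508 − 7327 = 181 bp
  8844 − 7508 = 1336 bp
  wrap: 9696 − 8844 + 1904 = 2756 bp
Sorted largest to smallest: 2756, 1929, 1759, 1494, 1336, 241, 181 bp.

2756, 1929, 1759, 1494, 1336, 241, 181 bp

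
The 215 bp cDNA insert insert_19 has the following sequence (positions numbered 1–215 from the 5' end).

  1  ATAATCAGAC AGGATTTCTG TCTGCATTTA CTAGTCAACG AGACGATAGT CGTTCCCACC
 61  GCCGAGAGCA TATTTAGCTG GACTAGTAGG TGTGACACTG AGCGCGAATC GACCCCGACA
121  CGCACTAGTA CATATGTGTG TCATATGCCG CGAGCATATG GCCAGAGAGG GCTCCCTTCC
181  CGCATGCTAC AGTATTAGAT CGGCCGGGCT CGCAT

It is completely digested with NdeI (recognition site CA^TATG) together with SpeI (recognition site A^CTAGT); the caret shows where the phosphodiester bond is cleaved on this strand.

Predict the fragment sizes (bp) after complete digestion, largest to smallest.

59, 52, 42, 30, 13, 11, 8 bp

NdeI sites (CATATG) start at positions 131, 142, 155.
NdeI cuts after base 2 of each site, so after positions 132, 143, 156.
SpeI sites (ACTAGT) start at positions 30, 82, 124.
SpeI cuts after the first base of each site, so after positions 30, 82, 124.
Combined cut positions: 30, 82, 124, 132, 143, 156.
Linear molecule, 6 cuts → 7 fragments:
  1–30 → 30 bp
  31–82 → 52 bp
  83–124 → 42 bp
  125–132 → 8 bp
  133–143 → 11 bp
  144–156 → 13 bp
  157–215 → 59 bp
Sorted largest to smallest: 59, 52, 42, 30, 13, 11, 8 bp.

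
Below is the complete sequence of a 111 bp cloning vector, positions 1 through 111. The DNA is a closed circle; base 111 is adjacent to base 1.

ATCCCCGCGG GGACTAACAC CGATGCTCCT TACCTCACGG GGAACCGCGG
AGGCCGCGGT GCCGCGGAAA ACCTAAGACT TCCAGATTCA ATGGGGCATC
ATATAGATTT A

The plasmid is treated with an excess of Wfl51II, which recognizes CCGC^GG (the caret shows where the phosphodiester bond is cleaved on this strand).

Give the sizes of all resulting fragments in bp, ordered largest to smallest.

Wfl51II sites (CCGCGG) start at positions 5, 45, 54, 62.
Wfl51II cuts after base 4 of each site, so after positions 8, 48, 57, 65.
Circular molecule, 4 cuts → 4 fragments:
  9–48 → 40 bp
  49–57 → 9 bp
  58–65 → 8 bp
  66–111 then 1–8 → 46 + 8 = 54 bp
Sorted largest to smallest: 54, 40, 9, 8 bp.

54, 40, 9, 8 bp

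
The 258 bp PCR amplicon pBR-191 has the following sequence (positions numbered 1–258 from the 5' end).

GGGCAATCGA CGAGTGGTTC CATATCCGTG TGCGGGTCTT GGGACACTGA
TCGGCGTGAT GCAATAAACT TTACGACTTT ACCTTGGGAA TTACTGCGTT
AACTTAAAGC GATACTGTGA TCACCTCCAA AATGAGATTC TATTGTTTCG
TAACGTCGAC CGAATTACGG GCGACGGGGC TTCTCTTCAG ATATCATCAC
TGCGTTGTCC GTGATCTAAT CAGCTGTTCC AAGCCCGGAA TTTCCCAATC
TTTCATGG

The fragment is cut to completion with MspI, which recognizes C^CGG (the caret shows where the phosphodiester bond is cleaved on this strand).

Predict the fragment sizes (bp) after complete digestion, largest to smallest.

The MspI site (CCGG) starts at position 235.
MspI cuts after the first base of each site, so after position 235.
Linear molecule, 1 cut → 2 fragments:
  1–235 → 235 bp
  236–258 → 23 bp
Sorted largest to smallest: 235, 23 bp.

235, 23 bp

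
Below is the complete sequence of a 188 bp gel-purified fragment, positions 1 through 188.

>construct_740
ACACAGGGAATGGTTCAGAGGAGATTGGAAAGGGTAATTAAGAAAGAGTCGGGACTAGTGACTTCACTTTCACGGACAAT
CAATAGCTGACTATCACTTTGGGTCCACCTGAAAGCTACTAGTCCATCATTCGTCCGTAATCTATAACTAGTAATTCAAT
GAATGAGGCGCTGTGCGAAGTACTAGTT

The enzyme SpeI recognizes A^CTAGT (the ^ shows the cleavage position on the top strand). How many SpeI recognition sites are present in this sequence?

ACTAGT occurs starting at positions 54, 118, 147, 182.
SpeI cuts at 4 sites.

4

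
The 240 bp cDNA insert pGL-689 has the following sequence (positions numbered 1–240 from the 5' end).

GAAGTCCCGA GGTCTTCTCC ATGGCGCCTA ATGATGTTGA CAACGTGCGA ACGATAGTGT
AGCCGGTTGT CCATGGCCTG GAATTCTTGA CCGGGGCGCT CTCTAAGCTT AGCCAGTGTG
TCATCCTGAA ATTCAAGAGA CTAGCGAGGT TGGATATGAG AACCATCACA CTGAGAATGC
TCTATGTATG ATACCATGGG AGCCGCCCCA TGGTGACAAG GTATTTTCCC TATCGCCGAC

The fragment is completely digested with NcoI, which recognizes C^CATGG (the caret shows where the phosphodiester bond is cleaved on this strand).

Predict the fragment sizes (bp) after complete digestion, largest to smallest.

123, 52, 32, 19, 14 bp

NcoI sites (CCATGG) start at positions 19, 71, 194, 208.
NcoI cuts after the first base of each site, so after positions 19, 71, 194, 208.
Linear molecule, 4 cuts → 5 fragments:
  1–19 → 19 bp
  20–71 → 52 bp
  72–194 → 123 bp
  195–208 → 14 bp
  209–240 → 32 bp
Sorted largest to smallest: 123, 52, 32, 19, 14 bp.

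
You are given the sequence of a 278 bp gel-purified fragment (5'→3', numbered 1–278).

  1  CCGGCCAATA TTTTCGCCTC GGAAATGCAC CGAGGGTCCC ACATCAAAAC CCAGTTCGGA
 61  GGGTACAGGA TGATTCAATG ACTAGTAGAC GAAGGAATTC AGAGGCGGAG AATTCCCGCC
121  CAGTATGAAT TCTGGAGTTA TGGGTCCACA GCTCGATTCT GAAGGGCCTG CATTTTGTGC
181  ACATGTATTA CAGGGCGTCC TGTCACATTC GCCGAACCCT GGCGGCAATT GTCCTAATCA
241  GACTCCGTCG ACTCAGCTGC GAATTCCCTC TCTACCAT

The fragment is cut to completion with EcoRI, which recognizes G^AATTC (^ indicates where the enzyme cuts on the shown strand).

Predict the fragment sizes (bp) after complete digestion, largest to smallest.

134, 95, 17, 17, 15 bp

EcoRI sites (GAATTC) start at positions 95, 110, 127, 261.
EcoRI cuts after the first base of each site, so after positions 95, 110, 127, 261.
Linear molecule, 4 cuts → 5 fragments:
  1–95 → 95 bp
  96–110 → 15 bp
  111–127 → 17 bp
  128–261 → 134 bp
  262–278 → 17 bp
Sorted largest to smallest: 134, 95, 17, 17, 15 bp.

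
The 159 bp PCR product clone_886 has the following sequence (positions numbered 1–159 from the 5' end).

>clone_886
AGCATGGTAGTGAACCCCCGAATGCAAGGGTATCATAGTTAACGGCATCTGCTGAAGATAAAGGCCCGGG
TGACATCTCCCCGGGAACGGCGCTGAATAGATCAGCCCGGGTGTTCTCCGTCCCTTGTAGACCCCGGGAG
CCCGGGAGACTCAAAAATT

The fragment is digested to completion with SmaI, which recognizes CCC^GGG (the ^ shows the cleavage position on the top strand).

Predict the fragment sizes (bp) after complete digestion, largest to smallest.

SmaI sites (CCCGGG) start at positions 65, 80, 106, 133, 141.
SmaI cuts after base 3 of each site, so after positions 67, 82, 108, 135, 143.
Linear molecule, 5 cuts → 6 fragments:
  1–67 → 67 bp
  68–82 → 15 bp
  83–108 → 26 bp
  109–135 → 27 bp
  136–143 → 8 bp
  144–159 → 16 bp
Sorted largest to smallest: 67, 27, 26, 16, 15, 8 bp.

67, 27, 26, 16, 15, 8 bp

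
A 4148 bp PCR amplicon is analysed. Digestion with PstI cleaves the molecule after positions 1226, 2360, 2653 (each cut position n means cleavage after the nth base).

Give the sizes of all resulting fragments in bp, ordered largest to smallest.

1495, 1226, 1134, 293 bp

Linear molecule, 3 cuts → 4 fragments:
  1226 − 0 = 1226 bp
  2360 − 1226 = 1134 bp
  2653 − 2360 = 293 bp
  4148 − 2653 = 1495 bp
Sorted largest to smallest: 1495, 1226, 1134, 293 bp.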